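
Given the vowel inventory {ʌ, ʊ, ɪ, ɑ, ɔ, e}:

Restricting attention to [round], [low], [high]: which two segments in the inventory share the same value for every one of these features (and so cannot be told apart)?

ʌ, e

On the given features, /ʌ/ and /e/ have an identical profile: [-round], [-low], [-high]. No other two segments in the inventory coincide on all 3 features. (They do differ in [back] and [tense], which are not among the given features.)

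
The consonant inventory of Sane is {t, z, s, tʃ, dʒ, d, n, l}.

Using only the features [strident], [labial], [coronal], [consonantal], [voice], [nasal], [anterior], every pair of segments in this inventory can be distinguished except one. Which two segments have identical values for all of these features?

/l/ (alveolar lateral approximant) and /d/ (voiced alveolar stop) are both [−strident], [−labial], [+coronal], [+consonantal], [+voice], [−nasal], [+anterior], so none of the listed features separates them. (They do differ in [sonorant] and [lateral], which are not among the given features.) Every other pair in the inventory differs on at least one listed feature.

l, d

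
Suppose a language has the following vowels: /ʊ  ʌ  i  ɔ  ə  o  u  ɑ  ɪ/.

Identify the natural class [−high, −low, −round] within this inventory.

ʌ, ə

The [−high] segments are /ʌ, ɔ, ə, o, ɑ/.
Among these, [−low] gives /ʌ, ɔ, ə, o/.
Intersecting with [−round] leaves /ʌ, ə/.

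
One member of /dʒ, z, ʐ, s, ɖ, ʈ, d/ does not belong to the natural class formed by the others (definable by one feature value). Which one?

dʒ

/ʐ, s, d, z, ʈ, ɖ/ are all [-distributed], but /dʒ/ (voiced postalveolar affricate) is [+distributed]. No other single segment can be removed to leave a set sharing one feature value that the removed segment lacks, so /dʒ/ is the odd one out.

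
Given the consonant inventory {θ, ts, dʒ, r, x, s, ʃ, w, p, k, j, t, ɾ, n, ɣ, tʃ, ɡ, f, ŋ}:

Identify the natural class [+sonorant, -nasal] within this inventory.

Eliminate segments failing any feature: /θ, ts, dʒ, x, s, ʃ, p, k, t, ɣ, tʃ, ɡ, f/ are [-sonorant]; /n, ŋ/ are [+nasal]. The remaining /r, w, j, ɾ/ satisfy [+sonorant], [-nasal].

r, w, j, ɾ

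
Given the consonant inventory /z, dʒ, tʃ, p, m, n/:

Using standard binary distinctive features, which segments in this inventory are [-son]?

z, dʒ, tʃ, p

The [-sonorant] segments here are /z, dʒ, tʃ, p/; the remaining /m, n/ are [+sonorant].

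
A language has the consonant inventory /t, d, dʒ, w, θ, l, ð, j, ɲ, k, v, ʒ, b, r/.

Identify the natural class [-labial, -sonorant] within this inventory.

Among the inventory, the [-labial] segments are /t, d, dʒ, θ, l, ð, j, ɲ, k, ʒ, r/.
Intersecting with [-sonorant] leaves /t, d, dʒ, θ, ð, k, ʒ/.

t, d, dʒ, θ, ð, k, ʒ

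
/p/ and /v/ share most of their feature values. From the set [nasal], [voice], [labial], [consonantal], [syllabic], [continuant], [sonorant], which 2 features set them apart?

The two segments share [-nasal], [+labial], [+consonantal], [-syllabic], [-sonorant]. The only features from the list on which they differ: /p/ is [-voice] while /v/ is [+voice]; /p/ is [-continuant] while /v/ is [+continuant].

[voice], [continuant]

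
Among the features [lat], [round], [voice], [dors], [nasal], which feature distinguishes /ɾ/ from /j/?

/ɾ/ is the alveolar tap and /j/ is the palatal glide. Both are [−lateral], [−round], [+voice], [−nasal]. /ɾ/ is [−dorsal] while /j/ is [+dorsal], so the distinguishing feature is [dorsal].

[dorsal]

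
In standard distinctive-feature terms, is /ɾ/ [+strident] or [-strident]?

/ɾ/ is the alveolar tap. The feature [strident] marks segments high-amplitude, high-frequency frication (the sibilants); /ɾ/ lacks this property, so it is [-strident].

[-strident]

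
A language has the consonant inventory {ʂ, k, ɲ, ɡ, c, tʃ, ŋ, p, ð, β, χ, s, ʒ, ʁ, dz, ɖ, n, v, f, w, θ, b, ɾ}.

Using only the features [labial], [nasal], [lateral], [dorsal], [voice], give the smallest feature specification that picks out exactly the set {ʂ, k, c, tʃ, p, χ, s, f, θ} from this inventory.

/ʂ, k, c, tʃ, p, χ, s, f, θ/ are exactly the [-voice] segments in the inventory, so a single feature suffices.

[-voice]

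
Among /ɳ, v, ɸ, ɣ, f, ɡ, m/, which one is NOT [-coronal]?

ɳ

/ɸ, m, f, ɣ, ɡ, v/ are all [-coronal]; /ɳ/ (retroflex nasal) is [+coronal].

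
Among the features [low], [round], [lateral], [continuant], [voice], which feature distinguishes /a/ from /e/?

[low]

The two segments share [-round], [-lateral], [+continuant], [+voice]. The only feature from the list on which they differ: /a/ is [+low] while /e/ is [-low].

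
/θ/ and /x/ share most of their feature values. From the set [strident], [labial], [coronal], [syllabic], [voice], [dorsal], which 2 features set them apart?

The two segments share [-strident], [-labial], [-syllabic], [-voice]. The only features from the list on which they differ: /θ/ is [+coronal] while /x/ is [-coronal]; /θ/ is [-dorsal] while /x/ is [+dorsal].

[coronal], [dorsal]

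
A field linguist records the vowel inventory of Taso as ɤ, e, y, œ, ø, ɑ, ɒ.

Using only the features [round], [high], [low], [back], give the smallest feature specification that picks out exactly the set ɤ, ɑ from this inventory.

The class [+back], [−round] has exactly /ɤ, ɑ/ as its extension in this inventory. No smaller conjunction from the listed features achieves this: [−round] alone would also admit /e/; [+back] alone would also admit /ɒ/; and checking the remaining single features turns up none with this extension.

[+back, −round]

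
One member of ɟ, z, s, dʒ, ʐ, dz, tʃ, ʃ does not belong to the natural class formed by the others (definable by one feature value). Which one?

[strident] (equivalently [dorsal]) groups all but one: /ʃ, tʃ, dz, z, ʐ, dʒ, s/ share [+strident] while /ɟ/ (voiced palatal stop) alone is [-strident]. Removing any other segment would not leave a single-feature class that excludes it.

ɟ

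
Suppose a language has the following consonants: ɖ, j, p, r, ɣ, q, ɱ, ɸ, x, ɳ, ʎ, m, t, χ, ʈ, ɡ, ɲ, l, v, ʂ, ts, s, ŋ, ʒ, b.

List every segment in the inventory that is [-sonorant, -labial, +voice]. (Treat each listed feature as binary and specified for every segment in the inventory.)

Eliminate segments failing any feature: /j, r, ɱ, ɳ, ʎ, m, ɲ, l, ŋ/ are [+sonorant]; /p, ɸ, v, b/ are [+labial]; /q, x, t, χ, ʈ, ʂ, ts, s/ are [-voice]. The remaining /ɖ, ɣ, ɡ, ʒ/ satisfy [-sonorant], [-labial], [+voice].

ɖ, ɣ, ɡ, ʒ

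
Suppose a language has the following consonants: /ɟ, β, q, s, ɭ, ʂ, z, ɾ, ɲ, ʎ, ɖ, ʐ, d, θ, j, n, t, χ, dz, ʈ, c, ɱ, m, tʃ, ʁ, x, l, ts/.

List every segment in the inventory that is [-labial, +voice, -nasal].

ɟ, ɭ, z, ɾ, ʎ, ɖ, ʐ, d, j, dz, ʁ, l

Checking each segment against [-labial], [+voice], [-nasal]: /ɟ/ (voiced palatal stop), /ɭ/ (retroflex lateral approximant), /z/ (voiced alveolar fricative), /ɾ/ (alveolar tap), /ʎ/ (palatal lateral approximant), /ɖ/ (voiced retroflex stop), among others, satisfy every feature; every other segment in the inventory fails at least one.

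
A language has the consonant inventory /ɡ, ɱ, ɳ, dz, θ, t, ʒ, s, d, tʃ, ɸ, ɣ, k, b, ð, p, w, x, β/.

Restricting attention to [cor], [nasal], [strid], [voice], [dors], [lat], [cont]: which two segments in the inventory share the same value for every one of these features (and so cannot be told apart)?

On the given features, /w/ and /ɣ/ have an identical profile: [−coronal], [−nasal], [−strident], [+voice], [+dorsal], [−lateral], [+continuant]. No other two segments in the inventory coincide on all 7 features. (They do differ in [sonorant], [labial] and [round], which are not among the given features.)

w, ɣ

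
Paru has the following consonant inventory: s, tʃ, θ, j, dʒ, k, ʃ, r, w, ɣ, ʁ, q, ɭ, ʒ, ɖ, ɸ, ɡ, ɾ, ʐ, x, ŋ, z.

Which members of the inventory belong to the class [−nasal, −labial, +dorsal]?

j, k, ɣ, ʁ, q, ɡ, x

Among the inventory, the [−nasal] segments are /s, tʃ, θ, j, dʒ, k, ʃ, r, w, ɣ, ʁ, q, ɭ, ʒ, ɖ, ɸ, ɡ, ɾ, ʐ, x, z/.
Within that set, [−labial] gives /s, tʃ, θ, j, dʒ, k, ʃ, r, ɣ, ʁ, q, ɭ, ʒ, ɖ, ɡ, ɾ, ʐ, x, z/.
Then [+dorsal] leaves /j, k, ɣ, ʁ, q, ɡ, x/.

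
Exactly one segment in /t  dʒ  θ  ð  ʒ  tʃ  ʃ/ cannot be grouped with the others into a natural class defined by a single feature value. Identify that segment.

t

The remaining segments after removing /t/ share [+distributed]; /t/ (voiceless alveolar stop) is [−distributed]. For every other candidate removal, the leftover set fails to share any single feature value that the removed segment lacks.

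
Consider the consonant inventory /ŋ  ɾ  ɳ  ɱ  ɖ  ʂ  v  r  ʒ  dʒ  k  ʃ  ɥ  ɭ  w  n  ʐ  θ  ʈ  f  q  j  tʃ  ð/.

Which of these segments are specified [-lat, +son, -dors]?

ɾ, ɳ, ɱ, r, n

The [-lateral] segments are /ŋ, ɾ, ɳ, ɱ, ɖ, ʂ, v, r, ʒ, dʒ, k, ʃ, ɥ, w, n, ʐ, θ, ʈ, f, q, j, tʃ, ð/.
Within that set, [+sonorant] gives /ŋ, ɾ, ɳ, ɱ, r, ɥ, w, n, j/.
Among these, [-dorsal] leaves /ɾ, ɳ, ɱ, r, n/.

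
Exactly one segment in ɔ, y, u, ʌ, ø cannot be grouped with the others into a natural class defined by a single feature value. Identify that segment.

ʌ

The remaining segments after removing /ʌ/ share [+round]; /ʌ/ (mid back unrounded lax vowel) is [-round]. For every other candidate removal, the leftover set fails to share any single feature value that the removed segment lacks.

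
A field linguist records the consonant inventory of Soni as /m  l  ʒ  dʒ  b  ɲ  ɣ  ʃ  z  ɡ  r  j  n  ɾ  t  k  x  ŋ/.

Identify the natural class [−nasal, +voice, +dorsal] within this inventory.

Eliminate segments failing any feature: /m, ɲ, n, ŋ/ are [+nasal]; /l, ʒ, dʒ, b, z, r, ɾ/ are [−dorsal]; /ʃ, t, k, x/ are [−voice]. The remaining /ɣ, ɡ, j/ satisfy [−nasal], [+voice], [+dorsal].

ɣ, ɡ, j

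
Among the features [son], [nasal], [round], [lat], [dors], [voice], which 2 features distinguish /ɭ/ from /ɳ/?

[nasal], [lateral]

/ɭ/ (retroflex lateral approximant) and /ɳ/ (retroflex nasal) agree on [+sonorant], [-round], [-dorsal], [+voice]. They differ on [nasal] (/ɭ/ [-], /ɳ/ [+]), [lateral] (/ɭ/ [+], /ɳ/ [-]).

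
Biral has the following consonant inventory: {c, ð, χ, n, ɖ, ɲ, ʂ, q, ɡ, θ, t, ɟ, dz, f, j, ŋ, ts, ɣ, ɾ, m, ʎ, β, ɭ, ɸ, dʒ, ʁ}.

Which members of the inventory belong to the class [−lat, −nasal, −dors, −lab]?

ð, ɖ, ʂ, θ, t, dz, ts, ɾ, dʒ

Eliminate segments failing any feature: /c, χ, q, ɡ, ɟ, j, ɣ, ʁ/ are [+dorsal]; /n, ɲ, ŋ, m/ are [+nasal]; /f, β, ɸ/ are [+labial]; /ʎ, ɭ/ are [+lateral]. The remaining /ð, ɖ, ʂ, θ, t, dz, ts, ɾ, dʒ/ satisfy [−lateral], [−nasal], [−dorsal], [−labial].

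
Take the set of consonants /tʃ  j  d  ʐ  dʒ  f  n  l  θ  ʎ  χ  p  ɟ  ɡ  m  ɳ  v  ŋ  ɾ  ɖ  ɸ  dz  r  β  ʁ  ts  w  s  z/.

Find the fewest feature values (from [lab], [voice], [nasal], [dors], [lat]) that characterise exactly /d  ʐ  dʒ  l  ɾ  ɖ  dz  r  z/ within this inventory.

[+voice, -nasal, -lab, -dors]

The class [+voice], [-nasal], [-labial], [-dorsal] has exactly /d, ʐ, dʒ, l, ɾ, ɖ, dz, r, z/ as its extension in this inventory. No smaller conjunction from the listed features achieves this: [-nasal, -labial, -dorsal] alone would also admit /tʃ, θ, ts, s/; [+voice, -labial, -dorsal] alone would also admit /n, ɳ/; [+voice, -nasal, -dorsal] alone would also admit /v, β/; [+voice, -nasal, -labial] alone would also admit /j, ʎ, ɟ, ɡ, …/; and checking the remaining three-feature bundles turns up none with this extension.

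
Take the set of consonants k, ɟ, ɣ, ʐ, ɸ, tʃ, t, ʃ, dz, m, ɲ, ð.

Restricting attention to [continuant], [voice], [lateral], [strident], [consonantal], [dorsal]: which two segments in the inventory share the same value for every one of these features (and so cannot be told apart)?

Both /ɟ/ and /ɲ/ are [−continuant], [+voice], [−lateral], [−strident], [+consonantal], [+dorsal]. Since the list omits [sonorant] and [nasal] — which do distinguish the voiced palatal stop from the palatal nasal — this pair collapses; all other pairs remain distinct.

ɟ, ɲ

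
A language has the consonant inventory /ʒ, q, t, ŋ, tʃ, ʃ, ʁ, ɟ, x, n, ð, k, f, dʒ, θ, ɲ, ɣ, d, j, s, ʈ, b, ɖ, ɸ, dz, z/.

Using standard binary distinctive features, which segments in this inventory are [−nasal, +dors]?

q, ʁ, ɟ, x, k, ɣ, j

The [−nasal] segments are /ʒ, q, t, tʃ, ʃ, ʁ, ɟ, x, ð, k, f, dʒ, θ, ɣ, d, j, s, ʈ, b, ɖ, ɸ, dz, z/.
Of those, [+dorsal] leaves /q, ʁ, ɟ, x, k, ɣ, j/.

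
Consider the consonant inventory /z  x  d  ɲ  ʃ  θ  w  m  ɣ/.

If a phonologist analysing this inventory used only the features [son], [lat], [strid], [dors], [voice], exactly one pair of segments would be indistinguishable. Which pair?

w, ɲ

Both /w/ and /ɲ/ are [+sonorant], [−lateral], [−strident], [+dorsal], [+voice]. Since the list omits [nasal], [continuant], [labial], [round] and [back] — which do distinguish the labial-velar glide from the palatal nasal — this pair collapses; all other pairs remain distinct.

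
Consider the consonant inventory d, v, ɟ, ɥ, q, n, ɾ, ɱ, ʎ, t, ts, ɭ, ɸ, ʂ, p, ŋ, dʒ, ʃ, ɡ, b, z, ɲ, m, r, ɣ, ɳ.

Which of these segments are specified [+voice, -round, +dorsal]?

ɟ, ʎ, ŋ, ɡ, ɲ, ɣ

Eliminate segments failing any feature: /d, v, n, ɾ, ɱ, ɭ, dʒ, b, z, m, r, ɳ/ are [-dorsal]; /ɥ/ is [+round]; /q, t, ts, ɸ, ʂ, p, ʃ/ are [-voice]. The remaining /ɟ, ʎ, ŋ, ɡ, ɲ, ɣ/ satisfy [+voice], [-round], [+dorsal].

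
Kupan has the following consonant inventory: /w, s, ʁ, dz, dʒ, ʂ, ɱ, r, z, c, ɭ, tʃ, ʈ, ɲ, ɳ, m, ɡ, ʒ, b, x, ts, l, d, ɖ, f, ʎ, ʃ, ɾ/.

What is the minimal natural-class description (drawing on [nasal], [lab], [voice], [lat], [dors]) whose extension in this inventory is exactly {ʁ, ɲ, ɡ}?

[+voice, -lat, -lab, +dors]

/ʁ, ɲ, ɡ/ are all [+voice], [-lateral], [-labial], [+dorsal], and no other segment in the inventory matches all four values. Dropping any one of them over-generates: [-lateral, -labial, +dorsal] alone would also admit /c, x/; [+voice, -labial, +dorsal] alone would also admit /ʎ/; [+voice, -lateral, +dorsal] alone would also admit /w/; [+voice, -lateral, -labial] alone would also admit /dz, dʒ, r, z, …/. No other combination of three listed features picks out exactly this set either, so fewer than four features will not do.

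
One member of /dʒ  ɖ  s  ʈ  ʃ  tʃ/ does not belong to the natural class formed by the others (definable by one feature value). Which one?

s

/ʈ, tʃ, dʒ, ɖ, ʃ/ are all [−anterior], but /s/ (voiceless alveolar fricative) is [+anterior]. No other single segment can be removed to leave a set sharing one feature value that the removed segment lacks, so /s/ is the odd one out.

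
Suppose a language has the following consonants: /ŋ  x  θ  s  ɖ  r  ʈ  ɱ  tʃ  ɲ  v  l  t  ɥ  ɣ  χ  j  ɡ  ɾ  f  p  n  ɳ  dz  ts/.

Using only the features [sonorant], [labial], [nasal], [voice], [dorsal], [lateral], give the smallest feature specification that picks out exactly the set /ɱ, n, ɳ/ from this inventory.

[+nasal, −dorsal]

/ɱ, n, ɳ/ are all [+nasal], [−dorsal], and no other segment in the inventory matches both values. Dropping any one of them over-generates: [−dorsal] alone would also admit /θ, s, ɖ, r, …/; [+nasal] alone would also admit /ŋ, ɲ/. No other single listed feature picks out exactly this set either, so fewer than two features will not do.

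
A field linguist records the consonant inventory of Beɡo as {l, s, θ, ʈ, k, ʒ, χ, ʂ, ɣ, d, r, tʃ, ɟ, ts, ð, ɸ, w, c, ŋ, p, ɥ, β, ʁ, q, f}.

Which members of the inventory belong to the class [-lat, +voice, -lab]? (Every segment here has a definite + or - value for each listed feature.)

Eliminate segments failing any feature: /l/ is [+lateral]; /s, θ, ʈ, k, χ, ʂ, tʃ, ts, ɸ, c, p, q, f/ are [-voice]; /w, ɥ, β/ are [+labial]. The remaining /ʒ, ɣ, d, r, ɟ, ð, ŋ, ʁ/ satisfy [-lateral], [+voice], [-labial].

ʒ, ɣ, d, r, ɟ, ð, ŋ, ʁ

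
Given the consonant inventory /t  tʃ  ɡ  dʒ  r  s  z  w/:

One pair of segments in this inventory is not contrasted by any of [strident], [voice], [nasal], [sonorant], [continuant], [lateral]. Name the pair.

w, r

/w/ (labial-velar glide) and /r/ (alveolar trill) are both [−strident], [+voice], [−nasal], [+sonorant], [+continuant], [−lateral], so none of the listed features separates them. (They do differ in [labial], [round], [coronal] and [dorsal], which are not among the given features.) Every other pair in the inventory differs on at least one listed feature.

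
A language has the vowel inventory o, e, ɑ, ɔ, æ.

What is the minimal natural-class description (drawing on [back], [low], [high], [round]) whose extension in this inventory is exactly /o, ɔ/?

The target set is precisely the extension of [+round] in this inventory.

[+round]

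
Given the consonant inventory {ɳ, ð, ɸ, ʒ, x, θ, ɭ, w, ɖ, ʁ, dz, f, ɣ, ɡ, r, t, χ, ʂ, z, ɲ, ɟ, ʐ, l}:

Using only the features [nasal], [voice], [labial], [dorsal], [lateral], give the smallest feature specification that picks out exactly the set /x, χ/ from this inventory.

Every target segment is [−voice], [+dorsal]; each remaining inventory member fails at least one of these. Each conjunct is needed — [+dorsal] alone would also admit /w, ʁ, ɣ, ɡ, …/; [−voice] alone would also admit /ɸ, θ, f, t, …/ — and no other single listed feature has exactly this extension, so two is the minimum.

[−voice, +dorsal]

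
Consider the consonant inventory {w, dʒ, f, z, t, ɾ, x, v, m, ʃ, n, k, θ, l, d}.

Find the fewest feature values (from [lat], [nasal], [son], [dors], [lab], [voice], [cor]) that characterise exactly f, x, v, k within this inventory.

/f, x, v, k/ are all [−sonorant], [−coronal], and no other segment in the inventory matches both values. Dropping any one of them over-generates: [−coronal] alone would also admit /w, m/; [−sonorant] alone would also admit /dʒ, z, t, ʃ, …/. No other single listed feature picks out exactly this set either, so fewer than two features will not do.

[−son, −cor]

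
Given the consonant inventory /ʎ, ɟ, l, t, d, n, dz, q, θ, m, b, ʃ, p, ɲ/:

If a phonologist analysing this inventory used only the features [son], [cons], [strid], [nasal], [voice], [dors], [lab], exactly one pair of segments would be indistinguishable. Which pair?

On the given features, /θ/ and /t/ have an identical profile: [−sonorant], [+consonantal], [−strident], [−nasal], [−voice], [−dorsal], [−labial]. No other two segments in the inventory coincide on all 7 features. (They do differ in [continuant] and [distributed], which are not among the given features.)

θ, t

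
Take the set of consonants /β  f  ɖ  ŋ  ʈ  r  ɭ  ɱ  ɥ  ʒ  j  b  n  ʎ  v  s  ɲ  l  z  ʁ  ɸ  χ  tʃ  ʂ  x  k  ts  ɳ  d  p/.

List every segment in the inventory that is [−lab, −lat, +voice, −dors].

Among the inventory, the [−labial] segments are /ɖ, ŋ, ʈ, r, ɭ, ʒ, j, n, ʎ, s, ɲ, l, z, ʁ, χ, tʃ, ʂ, x, k, ts, ɳ, d/.
Then [−lateral] gives /ɖ, ŋ, ʈ, r, ʒ, j, n, s, ɲ, z, ʁ, χ, tʃ, ʂ, x, k, ts, ɳ, d/.
Of those, [+voice] gives /ɖ, ŋ, r, ʒ, j, n, ɲ, z, ʁ, ɳ, d/.
Intersecting with [−dorsal] leaves /ɖ, r, ʒ, n, z, ɳ, d/.

ɖ, r, ʒ, n, z, ɳ, d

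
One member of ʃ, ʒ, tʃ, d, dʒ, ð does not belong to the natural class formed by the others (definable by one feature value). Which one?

[distributed] groups all but one: /ʃ, ð, tʃ, ʒ, dʒ/ share [+distributed] while /d/ (voiced alveolar stop) alone is [−distributed]. Removing any other segment would not leave a single-feature class that excludes it.

d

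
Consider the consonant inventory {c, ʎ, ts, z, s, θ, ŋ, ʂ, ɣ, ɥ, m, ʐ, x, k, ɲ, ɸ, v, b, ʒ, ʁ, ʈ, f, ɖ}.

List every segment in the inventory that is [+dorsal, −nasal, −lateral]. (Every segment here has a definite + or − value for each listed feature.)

c, ɣ, ɥ, x, k, ʁ

Eliminate segments failing any feature: /ʎ/ is [+lateral]; /ts, z, s, θ, ʂ, m, ʐ, ɸ, v, b, ʒ, ʈ, f, ɖ/ are [−dorsal]; /ŋ, ɲ/ are [+nasal]. The remaining /c, ɣ, ɥ, x, k, ʁ/ satisfy [+dorsal], [−nasal], [−lateral].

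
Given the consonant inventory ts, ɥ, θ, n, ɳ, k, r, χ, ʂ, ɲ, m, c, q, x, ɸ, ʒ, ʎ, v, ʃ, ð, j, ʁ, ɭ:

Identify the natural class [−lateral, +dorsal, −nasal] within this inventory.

ɥ, k, χ, c, q, x, j, ʁ

Eliminate segments failing any feature: /ts, θ, n, ɳ, r, ʂ, m, ɸ, ʒ, v, ʃ, ð/ are [−dorsal]; /ɲ/ is [+nasal]; /ʎ, ɭ/ are [+lateral]. The remaining /ɥ, k, χ, c, q, x, j, ʁ/ satisfy [−lateral], [+dorsal], [−nasal].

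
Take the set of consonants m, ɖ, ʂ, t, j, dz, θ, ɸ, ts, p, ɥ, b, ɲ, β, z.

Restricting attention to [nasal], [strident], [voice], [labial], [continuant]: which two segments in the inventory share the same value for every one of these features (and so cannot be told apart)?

Both /β/ and /ɥ/ are [−nasal], [−strident], [+voice], [+labial], [+continuant]. Since the list omits [sonorant], [round] and [dorsal] — which do distinguish the voiced bilabial fricative from the labial-palatal glide — this pair collapses; all other pairs remain distinct.

β, ɥ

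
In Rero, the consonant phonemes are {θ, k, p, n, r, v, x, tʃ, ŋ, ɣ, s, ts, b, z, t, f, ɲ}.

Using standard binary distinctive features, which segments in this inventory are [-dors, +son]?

Eliminate segments failing any feature: /θ, p, v, tʃ, s, ts, b, z, t, f/ are [-sonorant]; /k, x, ŋ, ɣ, ɲ/ are [+dorsal]. The remaining /n, r/ satisfy [-dorsal], [+sonorant].

n, r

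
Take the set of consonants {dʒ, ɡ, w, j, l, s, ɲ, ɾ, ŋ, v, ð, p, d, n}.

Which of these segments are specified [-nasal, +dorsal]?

ɡ, w, j

First, the [-nasal] segments are /dʒ, ɡ, w, j, l, s, ɾ, v, ð, p, d/.
Intersecting with [+dorsal] leaves /ɡ, w, j/.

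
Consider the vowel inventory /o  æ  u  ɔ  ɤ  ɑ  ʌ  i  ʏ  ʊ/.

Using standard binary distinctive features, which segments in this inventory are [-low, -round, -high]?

ɤ, ʌ

First, the [-low] segments are /o, u, ɔ, ɤ, ʌ, i, ʏ, ʊ/.
Then [-round] gives /ɤ, ʌ, i/.
Then [-high] leaves /ɤ, ʌ/.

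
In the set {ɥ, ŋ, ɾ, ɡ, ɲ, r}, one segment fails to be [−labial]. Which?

Every segment except /ɥ/ is [−labial]. /ɥ/ (labial-palatal glide) is [+labial], so it is the exception.

ɥ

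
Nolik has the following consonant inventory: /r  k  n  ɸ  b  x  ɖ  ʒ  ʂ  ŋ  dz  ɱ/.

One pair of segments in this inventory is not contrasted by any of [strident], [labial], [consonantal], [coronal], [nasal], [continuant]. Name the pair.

ʒ, ʂ

/ʒ/ (voiced postalveolar fricative) and /ʂ/ (voiceless retroflex fricative) are both [+strident], [−labial], [+consonantal], [+coronal], [−nasal], [+continuant], so none of the listed features separates them. (They do differ in [voice] and [distributed], which are not among the given features.) Every other pair in the inventory differs on at least one listed feature.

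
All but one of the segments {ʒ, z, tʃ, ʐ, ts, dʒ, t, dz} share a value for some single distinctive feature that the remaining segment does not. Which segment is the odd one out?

[strident] groups all but one: /ʐ, ts, dz, dʒ, tʃ, z, ʒ/ share [+strident] while /t/ (voiceless alveolar stop) alone is [−strident]. Removing any other segment would not leave a single-feature class that excludes it.

t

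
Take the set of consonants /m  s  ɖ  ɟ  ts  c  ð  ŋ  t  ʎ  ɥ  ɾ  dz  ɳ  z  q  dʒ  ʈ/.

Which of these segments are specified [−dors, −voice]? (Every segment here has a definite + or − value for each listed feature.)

The [−dorsal] segments are /m, s, ɖ, ts, ð, t, ɾ, dz, ɳ, z, dʒ, ʈ/.
Among these, [−voice] leaves /s, ts, t, ʈ/.

s, ts, t, ʈ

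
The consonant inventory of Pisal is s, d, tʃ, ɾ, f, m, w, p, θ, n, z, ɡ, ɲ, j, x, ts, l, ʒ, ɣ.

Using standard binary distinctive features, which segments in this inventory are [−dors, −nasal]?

s, d, tʃ, ɾ, f, p, θ, z, ts, l, ʒ

The [−dorsal] segments are /s, d, tʃ, ɾ, f, m, p, θ, n, z, ts, l, ʒ/.
Of those, [−nasal] leaves /s, d, tʃ, ɾ, f, p, θ, z, ts, l, ʒ/.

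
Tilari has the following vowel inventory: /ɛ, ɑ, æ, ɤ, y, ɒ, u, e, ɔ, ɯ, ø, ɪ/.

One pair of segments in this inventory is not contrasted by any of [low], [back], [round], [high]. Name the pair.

/e/ (mid front unrounded tense vowel) and /ɛ/ (mid front unrounded lax vowel) are both [-low], [-back], [-round], [-high], so none of the listed features separates them. (They do differ in [tense], which is not among the given features.) Every other pair in the inventory differs on at least one listed feature.

e, ɛ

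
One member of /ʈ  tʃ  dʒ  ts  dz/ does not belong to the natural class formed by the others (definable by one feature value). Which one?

/dz, ts, dʒ, tʃ/ are all [+delayed release], but /ʈ/ (voiceless retroflex stop) is [−delayed release]. No other single segment can be removed to leave a set sharing one feature value that the removed segment lacks, so /ʈ/ is the odd one out.

ʈ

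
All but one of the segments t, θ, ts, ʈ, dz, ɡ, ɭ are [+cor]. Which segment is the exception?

/ɡ/ is the voiced velar stop, which is [−coronal]; the rest — /dz, ts, θ, t, ɭ, ʈ/ — are [+coronal].

ɡ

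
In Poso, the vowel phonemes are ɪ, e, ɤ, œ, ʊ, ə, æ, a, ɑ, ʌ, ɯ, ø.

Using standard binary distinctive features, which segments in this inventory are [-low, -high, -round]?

Eliminate segments failing any feature: /ɪ, ʊ, ɯ/ are [+high]; /œ, ø/ are [+round]; /æ, a, ɑ/ are [+low]. The remaining /e, ɤ, ə, ʌ/ satisfy [-low], [-high], [-round].

e, ɤ, ə, ʌ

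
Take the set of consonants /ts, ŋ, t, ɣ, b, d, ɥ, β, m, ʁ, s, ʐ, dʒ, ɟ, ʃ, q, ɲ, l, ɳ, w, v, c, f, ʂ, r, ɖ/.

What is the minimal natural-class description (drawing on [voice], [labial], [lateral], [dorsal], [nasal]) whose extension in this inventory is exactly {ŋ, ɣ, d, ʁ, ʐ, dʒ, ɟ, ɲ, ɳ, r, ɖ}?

[+voice, -lateral, -labial]

Every target segment is [+voice], [-lateral], [-labial]; each remaining inventory member fails at least one of these. Each conjunct is needed — [-lateral, -labial] alone would also admit /ts, t, s, ʃ, …/; [+voice, -labial] alone would also admit /l/; [+voice, -lateral] alone would also admit /b, ɥ, β, m, …/ — and no other combination of two listed features has exactly this extension, so three is the minimum.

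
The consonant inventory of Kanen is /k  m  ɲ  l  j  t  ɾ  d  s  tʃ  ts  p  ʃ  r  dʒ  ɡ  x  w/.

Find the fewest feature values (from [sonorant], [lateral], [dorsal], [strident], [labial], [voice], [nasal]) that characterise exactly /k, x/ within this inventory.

[−voice, +dorsal]

Every target segment is [−voice], [+dorsal]; each remaining inventory member fails at least one of these. Each conjunct is needed — [+dorsal] alone would also admit /ɲ, j, ɡ, w/; [−voice] alone would also admit /t, s, tʃ, ts, …/ — and no other single listed feature has exactly this extension, so two is the minimum.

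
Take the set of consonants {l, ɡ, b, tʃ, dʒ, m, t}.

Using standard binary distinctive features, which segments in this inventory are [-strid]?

The [-strident] segments here are /l, ɡ, b, m, t/; the remaining /tʃ, dʒ/ are [+strident].

l, ɡ, b, m, t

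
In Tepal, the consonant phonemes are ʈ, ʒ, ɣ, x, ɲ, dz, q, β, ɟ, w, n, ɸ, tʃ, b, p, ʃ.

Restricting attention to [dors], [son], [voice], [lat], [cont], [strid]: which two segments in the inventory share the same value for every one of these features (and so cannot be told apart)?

ʈ, p

On the given features, /ʈ/ and /p/ have an identical profile: [-dorsal], [-sonorant], [-voice], [-lateral], [-continuant], [-strident]. No other two segments in the inventory coincide on all 6 features. (They do differ in [labial] and [coronal], which are not among the given features.)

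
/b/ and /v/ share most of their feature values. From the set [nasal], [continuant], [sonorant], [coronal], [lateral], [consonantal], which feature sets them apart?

The two segments share [−nasal], [−sonorant], [−coronal], [−lateral], [+consonantal]. The only feature from the list on which they differ: /b/ is [−continuant] while /v/ is [+continuant].

[continuant]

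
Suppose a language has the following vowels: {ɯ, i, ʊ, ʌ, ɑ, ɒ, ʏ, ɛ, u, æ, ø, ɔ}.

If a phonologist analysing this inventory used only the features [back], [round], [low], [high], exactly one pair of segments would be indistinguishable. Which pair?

/u/ (high back rounded tense vowel) and /ʊ/ (high back rounded lax vowel) are both [+back], [+round], [−low], [+high], so none of the listed features separates them. (They do differ in [tense], which is not among the given features.) Every other pair in the inventory differs on at least one listed feature.

u, ʊ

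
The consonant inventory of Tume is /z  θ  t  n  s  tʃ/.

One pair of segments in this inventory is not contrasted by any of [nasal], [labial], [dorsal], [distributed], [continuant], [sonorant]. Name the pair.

Both /z/ and /s/ are [-nasal], [-labial], [-dorsal], [-distributed], [+continuant], [-sonorant]. Since the list omits [voice] — which does distinguish the voiced alveolar fricative from the voiceless alveolar fricative — this pair collapses; all other pairs remain distinct.

z, s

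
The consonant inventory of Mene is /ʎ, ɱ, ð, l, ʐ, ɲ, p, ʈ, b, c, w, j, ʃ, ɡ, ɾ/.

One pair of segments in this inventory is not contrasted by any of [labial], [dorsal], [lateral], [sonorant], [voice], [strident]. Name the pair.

Both /ɲ/ and /j/ are [−labial], [+dorsal], [−lateral], [+sonorant], [+voice], [−strident]. Since the list omits [nasal] and [continuant] — which do distinguish the palatal nasal from the palatal glide — this pair collapses; all other pairs remain distinct.

ɲ, j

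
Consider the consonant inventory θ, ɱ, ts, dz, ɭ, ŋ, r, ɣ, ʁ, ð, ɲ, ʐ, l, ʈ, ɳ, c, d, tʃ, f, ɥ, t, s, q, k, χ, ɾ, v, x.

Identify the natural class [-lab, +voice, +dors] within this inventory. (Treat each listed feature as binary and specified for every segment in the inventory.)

ŋ, ɣ, ʁ, ɲ

Eliminate segments failing any feature: /θ, ts, ʈ, c, tʃ, t, s, q, k, χ, x/ are [-voice]; /ɱ, f, ɥ, v/ are [+labial]; /dz, ɭ, r, ð, ʐ, l, ɳ, d, ɾ/ are [-dorsal]. The remaining /ŋ, ɣ, ʁ, ɲ/ satisfy [-labial], [+voice], [+dorsal].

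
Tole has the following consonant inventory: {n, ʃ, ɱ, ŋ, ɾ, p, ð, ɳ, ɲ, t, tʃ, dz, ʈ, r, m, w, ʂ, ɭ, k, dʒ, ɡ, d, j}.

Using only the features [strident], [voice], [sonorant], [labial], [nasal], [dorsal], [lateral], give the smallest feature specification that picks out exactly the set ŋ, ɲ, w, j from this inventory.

[+sonorant, +dorsal]

/ŋ, ɲ, w, j/ are all [+sonorant], [+dorsal], and no other segment in the inventory matches both values. Dropping any one of them over-generates: [+dorsal] alone would also admit /k, ɡ/; [+sonorant] alone would also admit /n, ɱ, ɾ, ɳ, …/. No other single listed feature picks out exactly this set either, so fewer than two features will not do.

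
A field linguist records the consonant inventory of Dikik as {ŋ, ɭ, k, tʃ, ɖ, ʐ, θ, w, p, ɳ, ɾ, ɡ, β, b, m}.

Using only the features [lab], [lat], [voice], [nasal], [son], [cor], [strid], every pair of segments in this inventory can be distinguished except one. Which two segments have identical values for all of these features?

b, β

On the given features, /b/ and /β/ have an identical profile: [+labial], [−lateral], [+voice], [−nasal], [−sonorant], [−coronal], [−strident]. No other two segments in the inventory coincide on all 7 features. (They do differ in [continuant], which is not among the given features.)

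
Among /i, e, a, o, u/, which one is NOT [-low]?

a

/a/ is the low unrounded vowel, which is [+low]; the rest — /u, i, o, e/ — are [-low].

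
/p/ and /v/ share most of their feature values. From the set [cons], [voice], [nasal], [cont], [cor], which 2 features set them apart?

/p/ is the voiceless bilabial stop and /v/ is the voiced labiodental fricative. Both are [+consonantal], [-nasal], [-coronal]. /p/ is [-voice] while /v/ is [+voice]; /p/ is [-continuant] while /v/ is [+continuant], so the distinguishing features are [voice], [continuant].

[voice], [continuant]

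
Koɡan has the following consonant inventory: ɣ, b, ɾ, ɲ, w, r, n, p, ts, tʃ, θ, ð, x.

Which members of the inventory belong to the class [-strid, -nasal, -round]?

Eliminate segments failing any feature: /ɲ, n/ are [+nasal]; /w/ is [+round]; /ts, tʃ/ are [+strident]. The remaining /ɣ, b, ɾ, r, p, θ, ð, x/ satisfy [-strident], [-nasal], [-round].

ɣ, b, ɾ, r, p, θ, ð, x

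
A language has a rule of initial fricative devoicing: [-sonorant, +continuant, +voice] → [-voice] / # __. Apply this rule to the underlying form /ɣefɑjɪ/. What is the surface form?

Only the initial segment /ɣ/ is both word-initial and matches the structural description. It is a voiced velar fricative, so [-sonorant, +continuant, +voice] holds; changing it to [-voice] with all other features held fixed yields /x/ (voiceless velar fricative). No other segment meets both the structural description and the environment, so the output is [xefɑjɪ].

[xefɑjɪ]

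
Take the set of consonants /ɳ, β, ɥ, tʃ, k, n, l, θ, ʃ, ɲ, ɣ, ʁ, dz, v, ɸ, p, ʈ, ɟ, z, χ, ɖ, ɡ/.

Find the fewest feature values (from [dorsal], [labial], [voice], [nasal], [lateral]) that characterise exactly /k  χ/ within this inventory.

[−voice, +dorsal]

/k, χ/ are all [−voice], [+dorsal], and no other segment in the inventory matches both values. Dropping any one of them over-generates: [+dorsal] alone would also admit /ɥ, ɲ, ɣ, ʁ, …/; [−voice] alone would also admit /tʃ, θ, ʃ, ɸ, …/. No other single listed feature picks out exactly this set either, so fewer than two features will not do.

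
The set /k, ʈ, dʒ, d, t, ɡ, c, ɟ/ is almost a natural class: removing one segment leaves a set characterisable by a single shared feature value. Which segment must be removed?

dʒ

The remaining segments after removing /dʒ/ share [−delayed release]; /dʒ/ (voiced postalveolar affricate) is [+delayed release]. For every other candidate removal, the leftover set fails to share any single feature value that the removed segment lacks.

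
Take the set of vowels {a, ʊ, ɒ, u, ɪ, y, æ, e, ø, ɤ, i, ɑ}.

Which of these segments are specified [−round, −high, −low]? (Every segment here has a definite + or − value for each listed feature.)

e, ɤ

Eliminate segments failing any feature: /a, æ, ɑ/ are [+low]; /ʊ, ɒ, u, y, ø/ are [+round]; /ɪ, i/ are [+high]. The remaining /e, ɤ/ satisfy [−round], [−high], [−low].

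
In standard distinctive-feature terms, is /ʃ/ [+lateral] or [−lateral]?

[−lateral]

As the voiceless postalveolar fricative, /ʃ/ is [−lateral].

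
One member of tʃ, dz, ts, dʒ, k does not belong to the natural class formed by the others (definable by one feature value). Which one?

The remaining segments after removing /k/ share [+delayed release]; /k/ (voiceless velar stop) is [−delayed release]. For every other candidate removal, the leftover set fails to share any single feature value that the removed segment lacks.

k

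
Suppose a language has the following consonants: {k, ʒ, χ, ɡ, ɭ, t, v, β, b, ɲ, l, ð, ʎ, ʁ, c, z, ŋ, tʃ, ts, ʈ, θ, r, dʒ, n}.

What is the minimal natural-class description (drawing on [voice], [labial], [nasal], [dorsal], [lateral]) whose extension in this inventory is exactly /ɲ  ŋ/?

[+nasal, +dorsal]

The class [+nasal], [+dorsal] has exactly /ɲ, ŋ/ as its extension in this inventory. No smaller conjunction from the listed features achieves this: [+dorsal] alone would also admit /k, χ, ɡ, ʎ, …/; [+nasal] alone would also admit /n/; and checking the remaining single features turns up none with this extension.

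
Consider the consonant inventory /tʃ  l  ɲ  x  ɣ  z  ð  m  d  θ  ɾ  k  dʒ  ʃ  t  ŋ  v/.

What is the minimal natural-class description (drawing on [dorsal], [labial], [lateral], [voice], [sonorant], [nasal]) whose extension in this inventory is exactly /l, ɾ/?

[+sonorant, −nasal]

/l, ɾ/ are all [+sonorant], [−nasal], and no other segment in the inventory matches both values. Dropping any one of them over-generates: [−nasal] alone would also admit /tʃ, x, ɣ, z, …/; [+sonorant] alone would also admit /ɲ, m, ŋ/. No other single listed feature picks out exactly this set either, so fewer than two features will not do.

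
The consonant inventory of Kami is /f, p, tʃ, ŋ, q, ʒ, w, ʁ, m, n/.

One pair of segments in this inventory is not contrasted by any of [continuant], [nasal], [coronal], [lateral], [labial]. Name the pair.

f, w

Both /f/ and /w/ are [+continuant], [−nasal], [−coronal], [−lateral], [+labial]. Since the list omits [sonorant], [voice], [round] and [dorsal] — which do distinguish the voiceless labiodental fricative from the labial-velar glide — this pair collapses; all other pairs remain distinct.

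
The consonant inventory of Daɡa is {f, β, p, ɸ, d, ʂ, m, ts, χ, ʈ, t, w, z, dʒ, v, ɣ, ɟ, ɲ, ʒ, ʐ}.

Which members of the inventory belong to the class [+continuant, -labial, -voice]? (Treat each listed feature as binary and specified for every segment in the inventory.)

Eliminate segments failing any feature: /f, β, ɸ, w, v/ are [+labial]; /p, d, m, ts, ʈ, t, dʒ, ɟ, ɲ/ are [-continuant]; /z, ɣ, ʒ, ʐ/ are [+voice]. The remaining /ʂ, χ/ satisfy [+continuant], [-labial], [-voice].

ʂ, χ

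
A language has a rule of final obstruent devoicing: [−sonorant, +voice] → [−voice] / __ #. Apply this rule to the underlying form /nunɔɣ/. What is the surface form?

[nunɔx]

/ɣ/ satisfies [−sonorant, +voice] and sits in __ #. The [−voice] counterpart of the voiced velar fricative is /x/. Other segments in /nunɔɣ/ either fail the structural description or are not in the environment, so the surface form is [nunɔx].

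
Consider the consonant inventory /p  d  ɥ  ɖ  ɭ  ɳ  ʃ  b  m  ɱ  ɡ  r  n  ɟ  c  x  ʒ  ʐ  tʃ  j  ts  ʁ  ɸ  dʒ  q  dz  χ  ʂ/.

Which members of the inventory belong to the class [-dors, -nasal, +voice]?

d, ɖ, ɭ, b, r, ʒ, ʐ, dʒ, dz

Checking each segment against [-dorsal], [-nasal], [+voice]: /d/ (voiced alveolar stop), /ɖ/ (voiced retroflex stop), /ɭ/ (retroflex lateral approximant), /b/ (voiced bilabial stop), /r/ (alveolar trill), /ʒ/ (voiced postalveolar fricative), among others, satisfy every feature; every other segment in the inventory fails at least one.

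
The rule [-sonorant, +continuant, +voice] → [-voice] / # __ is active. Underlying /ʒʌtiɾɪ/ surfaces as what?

[ʃʌtiɾɪ]

Only the initial segment /ʒ/ is both word-initial and matches the structural description. It is a voiced postalveolar fricative, so [-sonorant, +continuant, +voice] holds; changing it to [-voice] with all other features held fixed yields /ʃ/ (voiceless postalveolar fricative). No other segment meets both the structural description and the environment, so the output is [ʃʌtiɾɪ].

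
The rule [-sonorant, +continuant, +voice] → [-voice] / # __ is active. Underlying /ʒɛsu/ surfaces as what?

/ʒ/ satisfies [-sonorant, +continuant, +voice] and sits in # __. The [-voice] counterpart of the voiced postalveolar fricative is /ʃ/. Other segments in /ʒɛsu/ either fail the structural description or are not in the environment, so the surface form is [ʃɛsu].

[ʃɛsu]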